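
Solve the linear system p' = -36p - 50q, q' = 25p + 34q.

p(t) = 3K_1e^(-t)sin(5t) + K_1e^(-t)cos(5t) + K_2e^(-t)sin(5t) - 3K_2e^(-t)cos(5t), q(t) = -2K_1e^(-t)sin(5t) - K_1e^(-t)cos(5t) - K_2e^(-t)sin(5t) + 2K_2e^(-t)cos(5t)

Coefficient matrix A = [[-36, -50], [25, 34]].
Characteristic polynomial det(A - λI) = λ^2 + 2λ + 26 = 0.
Eigenvalues λ = -1 ± 5i (complex conjugate pair).
For λ=-1+5i: an eigenvector is (1,-1) - i(3,-2) = (1 - 3i, -1 + 2i).
A real fundamental pair from Re and Im of e^((-1+5i)t)v: X_1 = e^(-t)(cos(5t)·(1,-1) + sin(5t)·(3,-2)), X_2 = e^(-t)(sin(5t)·(1,-1) - cos(5t)·(3,-2)).
General solution: K_1X_1 + K_2X_2.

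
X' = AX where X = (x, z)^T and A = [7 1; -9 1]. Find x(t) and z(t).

Coefficient matrix A = [[7, 1], [-9, 1]].
Characteristic polynomial det(A - λI) = λ^2 - 8λ + 16 = 0.
Single eigenvalue λ = 4 with algebraic multiplicity 2.
Eigenvector v = (1,-3); generalized eigenvector w with (A-λI)w=v is (1,-2).
General solution: e^(4t)[c_1·v + c_2·(t·v + w)].

x(t) = c_1e^(4t) + c_2te^(4t) + c_2e^(4t), z(t) = -3c_1e^(4t) - 3c_2te^(4t) - 2c_2e^(4t)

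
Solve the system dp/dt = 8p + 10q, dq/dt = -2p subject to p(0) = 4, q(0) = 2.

p(t) = 18e^(4t)sin(2t) + 4e^(4t)cos(2t), q(t) = -8e^(4t)sin(2t) + 2e^(4t)cos(2t)

Coefficient matrix A = [[8, 10], [-2, 0]].
Characteristic polynomial det(A - λI) = λ^2 - 8λ + 20 = 0.
Eigenvalues λ = 4 ± 2i (complex conjugate pair).
For λ=4+2i: an eigenvector is (-1,0) - i(-2,1) = (-1 + 2i, 0 - i).
A real fundamental pair from Re and Im of e^((4+2i)t)v: X_1 = e^(4t)(cos(2t)·(-1,0) + sin(2t)·(-2,1)), X_2 = e^(4t)(sin(2t)·(-1,0) - cos(2t)·(-2,1)).
General solution: K_1X_1 + K_2X_2.
Applying p(0)=4, q(0)=2 gives K_1=-8, K_2=-2.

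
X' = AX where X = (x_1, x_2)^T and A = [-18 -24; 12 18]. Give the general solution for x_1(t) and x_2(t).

Coefficient matrix A = [[-18, -24], [12, 18]].
Characteristic polynomial det(A - λI) = λ^2 - 36 = 0.
Eigenvalues λ = -6, 6.
For λ=-6: (A-λI) row 1 is [-12, -24], so an eigenvector is (2, -1).
For λ=6: (A-λI) row 1 is [-24, -24], so an eigenvector is (-1, 1).
General solution: C_1e^(-6t)(2,-1) + C_2e^(6t)(-1,1).

x_1(t) = 2C_1e^(-6t) - C_2e^(6t), x_2(t) = -C_1e^(-6t) + C_2e^(6t)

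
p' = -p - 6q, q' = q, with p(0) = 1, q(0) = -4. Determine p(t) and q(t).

Coefficient matrix A = [[-1, -6], [0, 1]].
Characteristic polynomial det(A - λI) = λ^2 - 1 = 0.
Eigenvalues λ = -1, 1.
For λ=-1: (A-λI) row 1 is [0, -6], so an eigenvector is (-1, 0).
For λ=1: (A-λI) row 1 is [-2, -6], so an eigenvector is (-3, 1).
General solution: c_1e^(-t)(-1,0) + c_2e^(t)(-3,1).
Applying p(0)=1, q(0)=-4 gives c_1=11, c_2=-4.

p(t) = 12e^(t) - 11e^(-t), q(t) = -4e^(t)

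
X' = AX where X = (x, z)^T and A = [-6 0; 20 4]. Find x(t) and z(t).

x(t) = C_2e^(-6t), z(t) = -C_1e^(4t) - 2C_2e^(-6t)

Coefficient matrix A = [[-6, 0], [20, 4]].
Characteristic polynomial det(A - λI) = λ^2 + 2λ - 24 = 0.
Eigenvalues λ = 4, -6.
For λ=4: (A-λI) row 1 is [-10, 0], so an eigenvector is (0, -1).
For λ=-6: (A-λI) row 2 is [20, 10], so an eigenvector is (1, -2).
General solution: C_1e^(4t)(0,-1) + C_2e^(-6t)(1,-2).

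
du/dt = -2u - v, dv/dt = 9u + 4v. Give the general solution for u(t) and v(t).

Coefficient matrix A = [[-2, -1], [9, 4]].
Characteristic polynomial det(A - λI) = λ^2 - 2λ + 1 = 0.
Single eigenvalue λ = 1 with algebraic multiplicity 2.
Eigenvector v = (1,-3); generalized eigenvector w with (A-λI)w=v is (-1,2).
General solution: e^(t)[C_1·v + C_2·(t·v + w)].

u(t) = C_1e^(t) + C_2te^(t) - C_2e^(t), v(t) = -3C_1e^(t) - 3C_2te^(t) + 2C_2e^(t)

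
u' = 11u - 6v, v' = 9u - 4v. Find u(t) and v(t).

u(t) = -K_1e^(5t) + 2K_2e^(2t), v(t) = -K_1e^(5t) + 3K_2e^(2t)

Coefficient matrix A = [[11, -6], [9, -4]].
Characteristic polynomial det(A - λI) = λ^2 - 7λ + 10 = 0.
Eigenvalues λ = 5, 2.
For λ=5: (A-λI) row 1 is [6, -6], so an eigenvector is (-1, -1).
For λ=2: (A-λI) row 1 is [9, -6], so an eigenvector is (2, 3).
General solution: K_1e^(5t)(-1,-1) + K_2e^(2t)(2,3).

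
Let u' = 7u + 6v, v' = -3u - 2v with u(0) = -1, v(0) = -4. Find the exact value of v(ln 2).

62

A = [[7,6],[-3,-2]]; eigenvalues λ = 1, 4.
Eigenvectors: (1,-1) for λ=1, (2,-1) for λ=4.
From the initial condition, c_1 = 9, c_2 = -5.
v(ln 2) = (9)(2^1)(-1) + (-5)(2^4)(-1) = 62.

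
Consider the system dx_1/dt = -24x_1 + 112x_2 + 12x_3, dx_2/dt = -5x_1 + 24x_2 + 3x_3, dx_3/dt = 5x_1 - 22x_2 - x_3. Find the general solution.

x_1(t) = 5c_1e^(-4t) + 12c_2e^(2t) - 4c_3e^(t), x_2(t) = c_1e^(-4t) + 3c_2e^(2t) - c_3e^(t), x_3(t) = -c_1e^(-4t) - 2c_2e^(2t) + c_3e^(t)

Coefficient matrix A = [[-24, 112, 12], [-5, 24, 3], [5, -22, -1]].
det(A - λI) = 0 gives eigenvalues λ = -4, 2, 1.
For λ=-4: eigenvector (5,1,-1).
For λ=2: eigenvector (12,3,-2).
For λ=1: eigenvector (-4,-1,1).
General solution: c_1e^(-4t)(5,1,-1) + c_2e^(2t)(12,3,-2) + c_3e^(t)(-4,-1,1).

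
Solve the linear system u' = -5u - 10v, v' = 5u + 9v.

Coefficient matrix A = [[-5, -10], [5, 9]].
Characteristic polynomial det(A - λI) = λ^2 - 4λ + 5 = 0.
Eigenvalues λ = 2 ± i (complex conjugate pair).
For λ=2+i: an eigenvector is (-1,1) - i(-3,2) = (-1 + 3i, 1 - 2i).
A real fundamental pair from Re and Im of e^((2+i)t)v: X_1 = e^(2t)(cos(t)·(-1,1) + sin(t)·(-3,2)), X_2 = e^(2t)(sin(t)·(-1,1) - cos(t)·(-3,2)).
General solution: C_1X_1 + C_2X_2.

u(t) = -3C_1e^(2t)sin(t) - C_1e^(2t)cos(t) - C_2e^(2t)sin(t) + 3C_2e^(2t)cos(t), v(t) = 2C_1e^(2t)sin(t) + C_1e^(2t)cos(t) + C_2e^(2t)sin(t) - 2C_2e^(2t)cos(t)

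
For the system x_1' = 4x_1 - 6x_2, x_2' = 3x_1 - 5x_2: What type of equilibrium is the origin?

A = [[4,-6],[3,-5]]; det(A-λI) = λ^2 + λ - 2.
λ = 1, -2: opposite signs.

saddle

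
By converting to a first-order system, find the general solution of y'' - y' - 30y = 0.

Let x_1 = y, x_2 = y'. Then x_1' = x_2 and x_2' = 30x_1 + x_2.
A = [[0,1],[30,1]]; det(A-λI) = λ^2 - λ - 30.
Eigenvalues λ = 6, -5 with eigenvectors (1,6), (1,-5).

y(t) = c_1e^(6t) + c_2e^(-5t)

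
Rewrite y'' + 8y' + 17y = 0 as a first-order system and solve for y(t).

Let x_1 = y, x_2 = y'. Then x_1' = x_2 and x_2' = -17x_1 - 8x_2.
A = [[0,1],[-17,-8]]; det(A-λI) = λ^2 + 8λ + 17.
Eigenvalues λ = -4 ± i.

y(t) = K_1e^(-4t)cos(t) + K_2e^(-4t)sin(t)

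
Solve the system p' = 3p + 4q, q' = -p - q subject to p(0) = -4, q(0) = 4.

p(t) = 8te^(t) - 4e^(t), q(t) = -4te^(t) + 4e^(t)

Coefficient matrix A = [[3, 4], [-1, -1]].
Characteristic polynomial det(A - λI) = λ^2 - 2λ + 1 = 0.
Single eigenvalue λ = 1 with algebraic multiplicity 2.
Eigenvector v = (-2,1); generalized eigenvector w with (A-λI)w=v is (-3,1).
General solution: e^(t)[c_1·v + c_2·(t·v + w)].
Applying p(0)=-4, q(0)=4 gives c_1=8, c_2=-4.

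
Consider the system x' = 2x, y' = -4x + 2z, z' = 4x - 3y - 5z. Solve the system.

x(t) = C_2e^(2t), y(t) = C_1e^(-2t) - C_2e^(2t) - 2C_3e^(-3t), z(t) = -C_1e^(-2t) + C_2e^(2t) + 3C_3e^(-3t)

Coefficient matrix A = [[2, 0, 0], [-4, 0, 2], [4, -3, -5]].
det(A - λI) = 0 gives eigenvalues λ = -2, 2, -3.
For λ=-2: eigenvector (0,1,-1).
For λ=2: eigenvector (1,-1,1).
For λ=-3: eigenvector (0,-2,3).
General solution: C_1e^(-2t)(0,1,-1) + C_2e^(2t)(1,-1,1) + C_3e^(-3t)(0,-2,3).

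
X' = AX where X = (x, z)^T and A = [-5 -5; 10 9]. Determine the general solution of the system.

Coefficient matrix A = [[-5, -5], [10, 9]].
Characteristic polynomial det(A - λI) = λ^2 - 4λ + 5 = 0.
Eigenvalues λ = 2 ± i (complex conjugate pair).
For λ=2+i: an eigenvector is (-1,1) - i(2,-3) = (-1 - 2i, 1 + 3i).
A real fundamental pair from Re and Im of e^((2+i)t)v: X_1 = e^(2t)(cos(t)·(-1,1) + sin(t)·(2,-3)), X_2 = e^(2t)(sin(t)·(-1,1) - cos(t)·(2,-3)).
General solution: K_1X_1 + K_2X_2.

x(t) = 2K_1e^(2t)sin(t) - K_1e^(2t)cos(t) - K_2e^(2t)sin(t) - 2K_2e^(2t)cos(t), z(t) = -3K_1e^(2t)sin(t) + K_1e^(2t)cos(t) + K_2e^(2t)sin(t) + 3K_2e^(2t)cos(t)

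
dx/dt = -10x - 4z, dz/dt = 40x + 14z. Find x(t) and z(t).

Coefficient matrix A = [[-10, -4], [40, 14]].
Characteristic polynomial det(A - λI) = λ^2 - 4λ + 20 = 0.
Eigenvalues λ = 2 ± 4i (complex conjugate pair).
For λ=2+4i: an eigenvector is (0,-1) - i(1,-3) = (0 - i, -1 + 3i).
A real fundamental pair from Re and Im of e^((2+4i)t)v: X_1 = e^(2t)(cos(4t)·(0,-1) + sin(4t)·(1,-3)), X_2 = e^(2t)(sin(4t)·(0,-1) - cos(4t)·(1,-3)).
General solution: c_1X_1 + c_2X_2.

x(t) = c_1e^(2t)sin(4t) - c_2e^(2t)cos(4t), z(t) = -3c_1e^(2t)sin(4t) - c_1e^(2t)cos(4t) - c_2e^(2t)sin(4t) + 3c_2e^(2t)cos(4t)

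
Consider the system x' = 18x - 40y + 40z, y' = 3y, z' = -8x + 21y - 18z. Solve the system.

Coefficient matrix A = [[18, -40, 40], [0, 3, 0], [-8, 21, -18]].
det(A - λI) = 0 gives eigenvalues λ = 2, 3, -2.
For λ=2: eigenvector (5,0,-2).
For λ=3: eigenvector (0,1,1).
For λ=-2: eigenvector (-2,0,1).
General solution: c_1e^(2t)(5,0,-2) + c_2e^(3t)(0,1,1) + c_3e^(-2t)(-2,0,1).

x(t) = 5c_1e^(2t) - 2c_3e^(-2t), y(t) = c_2e^(3t), z(t) = -2c_1e^(2t) + c_2e^(3t) + c_3e^(-2t)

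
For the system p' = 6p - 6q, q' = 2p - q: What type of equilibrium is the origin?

unstable node

A = [[6,-6],[2,-1]]; det(A-λI) = λ^2 - 5λ + 6.
λ = 2, 3: both positive.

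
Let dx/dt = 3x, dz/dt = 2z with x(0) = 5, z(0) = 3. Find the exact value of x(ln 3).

135

A = [[3,0],[0,2]]; eigenvalues λ = 2, 3.
Eigenvectors: (0,1) for λ=2, (-1,0) for λ=3.
From the initial condition, c_1 = 3, c_2 = -5.
x(ln 3) = (3)(3^2)(0) + (-5)(3^3)(-1) = 135.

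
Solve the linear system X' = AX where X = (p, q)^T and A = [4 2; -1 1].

p(t) = 2C_1e^(3t) + C_2e^(2t), q(t) = -C_1e^(3t) - C_2e^(2t)

Coefficient matrix A = [[4, 2], [-1, 1]].
Characteristic polynomial det(A - λI) = λ^2 - 5λ + 6 = 0.
Eigenvalues λ = 3, 2.
For λ=3: (A-λI) row 1 is [1, 2], so an eigenvector is (2, -1).
For λ=2: (A-λI) row 1 is [2, 2], so an eigenvector is (1, -1).
General solution: C_1e^(3t)(2,-1) + C_2e^(2t)(1,-1).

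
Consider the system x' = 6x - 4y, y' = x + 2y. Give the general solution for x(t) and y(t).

Coefficient matrix A = [[6, -4], [1, 2]].
Characteristic polynomial det(A - λI) = λ^2 - 8λ + 16 = 0.
Single eigenvalue λ = 4 with algebraic multiplicity 2.
Eigenvector v = (2,1); generalized eigenvector w with (A-λI)w=v is (-3,-2).
General solution: e^(4t)[K_1·v + K_2·(t·v + w)].

x(t) = 2K_1e^(4t) + 2K_2te^(4t) - 3K_2e^(4t), y(t) = K_1e^(4t) + K_2te^(4t) - 2K_2e^(4t)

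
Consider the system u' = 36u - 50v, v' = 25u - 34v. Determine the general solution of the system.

Coefficient matrix A = [[36, -50], [25, -34]].
Characteristic polynomial det(A - λI) = λ^2 - 2λ + 26 = 0.
Eigenvalues λ = 1 ± 5i (complex conjugate pair).
For λ=1+5i: an eigenvector is (-3,-2) - i(-1,-1) = (-3 + i, -2 + i).
A real fundamental pair from Re and Im of e^((1+5i)t)v: X_1 = e^(t)(cos(5t)·(-3,-2) + sin(5t)·(-1,-1)), X_2 = e^(t)(sin(5t)·(-3,-2) - cos(5t)·(-1,-1)).
General solution: K_1X_1 + K_2X_2.

u(t) = -K_1e^(t)sin(5t) - 3K_1e^(t)cos(5t) - 3K_2e^(t)sin(5t) + K_2e^(t)cos(5t), v(t) = -K_1e^(t)sin(5t) - 2K_1e^(t)cos(5t) - 2K_2e^(t)sin(5t) + K_2e^(t)cos(5t)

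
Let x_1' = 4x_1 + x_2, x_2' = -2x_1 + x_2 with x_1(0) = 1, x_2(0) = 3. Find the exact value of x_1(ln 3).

99

A = [[4,1],[-2,1]]; eigenvalues λ = 2, 3.
Eigenvectors: (-1,2) for λ=2, (-1,1) for λ=3.
From the initial condition, c_1 = 4, c_2 = -5.
x_1(ln 3) = (4)(3^2)(-1) + (-5)(3^3)(-1) = 99.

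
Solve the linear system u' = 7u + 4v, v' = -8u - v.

u(t) = -c_1e^(3t)sin(4t) + c_2e^(3t)cos(4t), v(t) = c_1e^(3t)sin(4t) - c_1e^(3t)cos(4t) - c_2e^(3t)sin(4t) - c_2e^(3t)cos(4t)

Coefficient matrix A = [[7, 4], [-8, -1]].
Characteristic polynomial det(A - λI) = λ^2 - 6λ + 25 = 0.
Eigenvalues λ = 3 ± 4i (complex conjugate pair).
For λ=3+4i: an eigenvector is (0,-1) - i(-1,1) = (0 + i, -1 - i).
A real fundamental pair from Re and Im of e^((3+4i)t)v: X_1 = e^(3t)(cos(4t)·(0,-1) + sin(4t)·(-1,1)), X_2 = e^(3t)(sin(4t)·(0,-1) - cos(4t)·(-1,1)).
General solution: c_1X_1 + c_2X_2.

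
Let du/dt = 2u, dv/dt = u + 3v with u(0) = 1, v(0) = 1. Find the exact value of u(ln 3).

9

A = [[2,0],[1,3]]; eigenvalues λ = 2, 3.
Eigenvectors: (1,-1) for λ=2, (0,-1) for λ=3.
From the initial condition, c_1 = 1, c_2 = -2.
u(ln 3) = (1)(3^2)(1) + (-2)(3^3)(0) = 9.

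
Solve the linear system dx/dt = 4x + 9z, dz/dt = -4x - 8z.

x(t) = 3c_1e^(-2t) + 3c_2te^(-2t) - c_2e^(-2t), z(t) = -2c_1e^(-2t) - 2c_2te^(-2t) + c_2e^(-2t)

Coefficient matrix A = [[4, 9], [-4, -8]].
Characteristic polynomial det(A - λI) = λ^2 + 4λ + 4 = 0.
Single eigenvalue λ = -2 with algebraic multiplicity 2.
Eigenvector v = (3,-2); generalized eigenvector w with (A-λI)w=v is (-1,1).
General solution: e^(-2t)[c_1·v + c_2·(t·v + w)].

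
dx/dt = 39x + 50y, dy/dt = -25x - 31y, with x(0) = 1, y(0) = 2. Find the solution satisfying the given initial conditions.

x(t) = 27e^(4t)sin(5t) + e^(4t)cos(5t), y(t) = -19e^(4t)sin(5t) + 2e^(4t)cos(5t)

Coefficient matrix A = [[39, 50], [-25, -31]].
Characteristic polynomial det(A - λI) = λ^2 - 8λ + 41 = 0.
Eigenvalues λ = 4 ± 5i (complex conjugate pair).
For λ=4+5i: an eigenvector is (-1,1) - i(3,-2) = (-1 - 3i, 1 + 2i).
A real fundamental pair from Re and Im of e^((4+5i)t)v: X_1 = e^(4t)(cos(5t)·(-1,1) + sin(5t)·(3,-2)), X_2 = e^(4t)(sin(5t)·(-1,1) - cos(5t)·(3,-2)).
General solution: K_1X_1 + K_2X_2.
Applying x(0)=1, y(0)=2 gives K_1=8, K_2=-3.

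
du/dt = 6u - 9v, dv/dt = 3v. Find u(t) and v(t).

Coefficient matrix A = [[6, -9], [0, 3]].
Characteristic polynomial det(A - λI) = λ^2 - 9λ + 18 = 0.
Eigenvalues λ = 6, 3.
For λ=6: (A-λI) row 1 is [0, -9], so an eigenvector is (-1, 0).
For λ=3: (A-λI) row 1 is [3, -9], so an eigenvector is (-3, -1).
General solution: K_1e^(6t)(-1,0) + K_2e^(3t)(-3,-1).

u(t) = -K_1e^(6t) - 3K_2e^(3t), v(t) = -K_2e^(3t)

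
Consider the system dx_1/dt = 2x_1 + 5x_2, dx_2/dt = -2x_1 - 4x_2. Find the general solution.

Coefficient matrix A = [[2, 5], [-2, -4]].
Characteristic polynomial det(A - λI) = λ^2 + 2λ + 2 = 0.
Eigenvalues λ = -1 ± i (complex conjugate pair).
For λ=-1+i: an eigenvector is (2,-1) - i(1,-1) = (2 - i, -1 + i).
A real fundamental pair from Re and Im of e^((-1+i)t)v: X_1 = e^(-t)(cos(t)·(2,-1) + sin(t)·(1,-1)), X_2 = e^(-t)(sin(t)·(2,-1) - cos(t)·(1,-1)).
General solution: K_1X_1 + K_2X_2.

x_1(t) = K_1e^(-t)sin(t) + 2K_1e^(-t)cos(t) + 2K_2e^(-t)sin(t) - K_2e^(-t)cos(t), x_2(t) = -K_1e^(-t)sin(t) - K_1e^(-t)cos(t) - K_2e^(-t)sin(t) + K_2e^(-t)cos(t)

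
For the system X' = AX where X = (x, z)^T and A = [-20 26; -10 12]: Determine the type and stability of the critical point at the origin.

A = [[-20,26],[-10,12]]; det(A-λI) = λ^2 + 8λ + 20.
λ = -4 ± 2i: negative real part.

stable spiral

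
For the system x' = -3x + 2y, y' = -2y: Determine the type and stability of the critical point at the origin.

A = [[-3,2],[0,-2]]; det(A-λI) = λ^2 + 5λ + 6.
λ = -2, -3: both negative.

stable node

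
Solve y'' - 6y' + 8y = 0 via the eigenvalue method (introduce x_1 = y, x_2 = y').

Let x_1 = y, x_2 = y'. Then x_1' = x_2 and x_2' = -8x_1 + 6x_2.
A = [[0,1],[-8,6]]; det(A-λI) = λ^2 - 6λ + 8.
Eigenvalues λ = 2, 4 with eigenvectors (1,2), (1,4).

y(t) = K_1e^(2t) + K_2e^(4t)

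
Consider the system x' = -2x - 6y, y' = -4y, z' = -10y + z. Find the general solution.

x(t) = K_1e^(-2t) + 3K_2e^(-4t), y(t) = K_2e^(-4t), z(t) = 2K_2e^(-4t) + K_3e^(t)

Coefficient matrix A = [[-2, -6, 0], [0, -4, 0], [0, -10, 1]].
det(A - λI) = 0 gives eigenvalues λ = -2, -4, 1.
For λ=-2: eigenvector (1,0,0).
For λ=-4: eigenvector (3,1,2).
For λ=1: eigenvector (0,0,1).
General solution: K_1e^(-2t)(1,0,0) + K_2e^(-4t)(3,1,2) + K_3e^(t)(0,0,1).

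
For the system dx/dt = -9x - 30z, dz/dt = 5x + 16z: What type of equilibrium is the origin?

unstable node

A = [[-9,-30],[5,16]]; det(A-λI) = λ^2 - 7λ + 6.
λ = 6, 1: both positive.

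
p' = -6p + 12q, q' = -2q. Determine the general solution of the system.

p(t) = 3c_1e^(-2t) + c_2e^(-6t), q(t) = c_1e^(-2t)

Coefficient matrix A = [[-6, 12], [0, -2]].
Characteristic polynomial det(A - λI) = λ^2 + 8λ + 12 = 0.
Eigenvalues λ = -2, -6.
For λ=-2: (A-λI) row 1 is [-4, 12], so an eigenvector is (3, 1).
For λ=-6: (A-λI) row 1 is [0, 12], so an eigenvector is (1, 0).
General solution: c_1e^(-2t)(3,1) + c_2e^(-6t)(1,0).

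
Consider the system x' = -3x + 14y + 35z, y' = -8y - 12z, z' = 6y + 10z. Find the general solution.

x(t) = -3c_1e^(4t) + c_2e^(-3t) - 7c_3e^(-2t), y(t) = c_1e^(4t) + 2c_3e^(-2t), z(t) = -c_1e^(4t) - c_3e^(-2t)

Coefficient matrix A = [[-3, 14, 35], [0, -8, -12], [0, 6, 10]].
det(A - λI) = 0 gives eigenvalues λ = 4, -3, -2.
For λ=4: eigenvector (-3,1,-1).
For λ=-3: eigenvector (1,0,0).
For λ=-2: eigenvector (-7,2,-1).
General solution: c_1e^(4t)(-3,1,-1) + c_2e^(-3t)(1,0,0) + c_3e^(-2t)(-7,2,-1).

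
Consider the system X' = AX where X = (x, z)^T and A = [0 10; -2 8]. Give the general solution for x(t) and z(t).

x(t) = -C_1e^(4t)sin(2t) - 2C_1e^(4t)cos(2t) - 2C_2e^(4t)sin(2t) + C_2e^(4t)cos(2t), z(t) = -C_1e^(4t)cos(2t) - C_2e^(4t)sin(2t)

Coefficient matrix A = [[0, 10], [-2, 8]].
Characteristic polynomial det(A - λI) = λ^2 - 8λ + 20 = 0.
Eigenvalues λ = 4 ± 2i (complex conjugate pair).
For λ=4+2i: an eigenvector is (-2,-1) - i(-1,0) = (-2 + i, -1).
A real fundamental pair from Re and Im of e^((4+2i)t)v: X_1 = e^(4t)(cos(2t)·(-2,-1) + sin(2t)·(-1,0)), X_2 = e^(4t)(sin(2t)·(-2,-1) - cos(2t)·(-1,0)).
General solution: C_1X_1 + C_2X_2.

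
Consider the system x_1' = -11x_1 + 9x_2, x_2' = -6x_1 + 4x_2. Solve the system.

Coefficient matrix A = [[-11, 9], [-6, 4]].
Characteristic polynomial det(A - λI) = λ^2 + 7λ + 10 = 0.
Eigenvalues λ = -5, -2.
For λ=-5: (A-λI) row 1 is [-6, 9], so an eigenvector is (-3, -2).
For λ=-2: (A-λI) row 1 is [-9, 9], so an eigenvector is (1, 1).
General solution: C_1e^(-5t)(-3,-2) + C_2e^(-2t)(1,1).

x_1(t) = -3C_1e^(-5t) + C_2e^(-2t), x_2(t) = -2C_1e^(-5t) + C_2e^(-2t)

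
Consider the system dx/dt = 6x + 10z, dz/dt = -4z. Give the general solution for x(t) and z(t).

Coefficient matrix A = [[6, 10], [0, -4]].
Characteristic polynomial det(A - λI) = λ^2 - 2λ - 24 = 0.
Eigenvalues λ = -4, 6.
For λ=-4: (A-λI) row 1 is [10, 10], so an eigenvector is (-1, 1).
For λ=6: (A-λI) row 1 is [0, 10], so an eigenvector is (1, 0).
General solution: K_1e^(-4t)(-1,1) + K_2e^(6t)(1,0).

x(t) = -K_1e^(-4t) + K_2e^(6t), z(t) = K_1e^(-4t)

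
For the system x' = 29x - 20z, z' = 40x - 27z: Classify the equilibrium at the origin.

A = [[29,-20],[40,-27]]; det(A-λI) = λ^2 - 2λ + 17.
λ = 1 ± 4i: positive real part.

unstable spiral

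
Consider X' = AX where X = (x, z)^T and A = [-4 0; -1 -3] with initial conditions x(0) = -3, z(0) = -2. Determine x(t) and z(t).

x(t) = -3e^(-4t), z(t) = e^(-3t) - 3e^(-4t)

Coefficient matrix A = [[-4, 0], [-1, -3]].
Characteristic polynomial det(A - λI) = λ^2 + 7λ + 12 = 0.
Eigenvalues λ = -4, -3.
For λ=-4: (A-λI) row 2 is [-1, 1], so an eigenvector is (-1, -1).
For λ=-3: (A-λI) row 1 is [-1, 0], so an eigenvector is (0, 1).
General solution: K_1e^(-4t)(-1,-1) + K_2e^(-3t)(0,1).
Applying x(0)=-3, z(0)=-2 gives K_1=3, K_2=1.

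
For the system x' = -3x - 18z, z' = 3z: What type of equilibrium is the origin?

saddle

A = [[-3,-18],[0,3]]; det(A-λI) = λ^2 - 9.
λ = 3, -3: opposite signs.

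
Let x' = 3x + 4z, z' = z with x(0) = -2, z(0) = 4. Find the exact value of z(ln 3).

12

A = [[3,4],[0,1]]; eigenvalues λ = 1, 3.
Eigenvectors: (2,-1) for λ=1, (-1,0) for λ=3.
From the initial condition, c_1 = -4, c_2 = -6.
z(ln 3) = (-4)(3^1)(-1) + (-6)(3^3)(0) = 12.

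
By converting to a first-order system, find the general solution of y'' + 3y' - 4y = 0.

Let x_1 = y, x_2 = y'. Then x_1' = x_2 and x_2' = 4x_1 - 3x_2.
A = [[0,1],[4,-3]]; det(A-λI) = λ^2 + 3λ - 4.
Eigenvalues λ = 1, -4 with eigenvectors (1,1), (1,-4).

y(t) = K_1e^(t) + K_2e^(-4t)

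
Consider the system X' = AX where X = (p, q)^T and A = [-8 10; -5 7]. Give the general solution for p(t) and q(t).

p(t) = -2C_1e^(-3t) - C_2e^(2t), q(t) = -C_1e^(-3t) - C_2e^(2t)

Coefficient matrix A = [[-8, 10], [-5, 7]].
Characteristic polynomial det(A - λI) = λ^2 + λ - 6 = 0.
Eigenvalues λ = -3, 2.
For λ=-3: (A-λI) row 1 is [-5, 10], so an eigenvector is (-2, -1).
For λ=2: (A-λI) row 1 is [-10, 10], so an eigenvector is (-1, -1).
General solution: C_1e^(-3t)(-2,-1) + C_2e^(2t)(-1,-1).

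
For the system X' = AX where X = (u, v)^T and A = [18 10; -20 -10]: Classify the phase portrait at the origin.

unstable spiral

A = [[18,10],[-20,-10]]; det(A-λI) = λ^2 - 8λ + 20.
λ = 4 ± 2i: positive real part.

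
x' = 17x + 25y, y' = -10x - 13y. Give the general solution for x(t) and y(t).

Coefficient matrix A = [[17, 25], [-10, -13]].
Characteristic polynomial det(A - λI) = λ^2 - 4λ + 29 = 0.
Eigenvalues λ = 2 ± 5i (complex conjugate pair).
For λ=2+5i: an eigenvector is (2,-1) - i(1,-1) = (2 - i, -1 + i).
A real fundamental pair from Re and Im of e^((2+5i)t)v: X_1 = e^(2t)(cos(5t)·(2,-1) + sin(5t)·(1,-1)), X_2 = e^(2t)(sin(5t)·(2,-1) - cos(5t)·(1,-1)).
General solution: K_1X_1 + K_2X_2.

x(t) = K_1e^(2t)sin(5t) + 2K_1e^(2t)cos(5t) + 2K_2e^(2t)sin(5t) - K_2e^(2t)cos(5t), y(t) = -K_1e^(2t)sin(5t) - K_1e^(2t)cos(5t) - K_2e^(2t)sin(5t) + K_2e^(2t)cos(5t)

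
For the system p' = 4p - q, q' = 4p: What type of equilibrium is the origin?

A = [[4,-1],[4,0]]; det(A-λI) = λ^2 - 4λ + 4.
repeated λ = 2 with a single eigenvector.

unstable improper node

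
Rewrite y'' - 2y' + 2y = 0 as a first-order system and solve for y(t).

y(t) = K_1e^(t)cos(t) + K_2e^(t)sin(t)

Let x_1 = y, x_2 = y'. Then x_1' = x_2 and x_2' = -2x_1 + 2x_2.
A = [[0,1],[-2,2]]; det(A-λI) = λ^2 - 2λ + 2.
Eigenvalues λ = 1 ± i.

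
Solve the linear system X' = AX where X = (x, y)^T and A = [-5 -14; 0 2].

x(t) = -2K_1e^(2t) - K_2e^(-5t), y(t) = K_1e^(2t)

Coefficient matrix A = [[-5, -14], [0, 2]].
Characteristic polynomial det(A - λI) = λ^2 + 3λ - 10 = 0.
Eigenvalues λ = 2, -5.
For λ=2: (A-λI) row 1 is [-7, -14], so an eigenvector is (-2, 1).
For λ=-5: (A-λI) row 1 is [0, -14], so an eigenvector is (-1, 0).
General solution: K_1e^(2t)(-2,1) + K_2e^(-5t)(-1,0).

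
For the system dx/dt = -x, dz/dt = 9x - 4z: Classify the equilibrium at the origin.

stable node

A = [[-1,0],[9,-4]]; det(A-λI) = λ^2 + 5λ + 4.
λ = -4, -1: both negative.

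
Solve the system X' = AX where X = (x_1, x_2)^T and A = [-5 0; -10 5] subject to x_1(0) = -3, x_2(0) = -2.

x_1(t) = -3e^(-5t), x_2(t) = e^(5t) - 3e^(-5t)

Coefficient matrix A = [[-5, 0], [-10, 5]].
Characteristic polynomial det(A - λI) = λ^2 - 25 = 0.
Eigenvalues λ = -5, 5.
For λ=-5: (A-λI) row 2 is [-10, 10], so an eigenvector is (1, 1).
For λ=5: (A-λI) row 1 is [-10, 0], so an eigenvector is (0, -1).
General solution: K_1e^(-5t)(1,1) + K_2e^(5t)(0,-1).
Applying x_1(0)=-3, x_2(0)=-2 gives K_1=-3, K_2=-1.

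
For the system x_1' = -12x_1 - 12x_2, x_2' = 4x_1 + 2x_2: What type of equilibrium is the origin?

A = [[-12,-12],[4,2]]; det(A-λI) = λ^2 + 10λ + 24.
λ = -4, -6: both negative.

stable node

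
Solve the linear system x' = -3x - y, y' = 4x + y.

Coefficient matrix A = [[-3, -1], [4, 1]].
Characteristic polynomial det(A - λI) = λ^2 + 2λ + 1 = 0.
Single eigenvalue λ = -1 with algebraic multiplicity 2.
Eigenvector v = (-1,2); generalized eigenvector w with (A-λI)w=v is (1,-1).
General solution: e^(-t)[c_1·v + c_2·(t·v + w)].

x(t) = -c_1e^(-t) - c_2te^(-t) + c_2e^(-t), y(t) = 2c_1e^(-t) + 2c_2te^(-t) - c_2e^(-t)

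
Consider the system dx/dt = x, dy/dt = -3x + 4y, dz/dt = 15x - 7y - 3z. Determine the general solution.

x(t) = c_1e^(t), y(t) = c_1e^(t) + c_3e^(4t), z(t) = 2c_1e^(t) + c_2e^(-3t) - c_3e^(4t)

Coefficient matrix A = [[1, 0, 0], [-3, 4, 0], [15, -7, -3]].
det(A - λI) = 0 gives eigenvalues λ = 1, -3, 4.
For λ=1: eigenvector (1,1,2).
For λ=-3: eigenvector (0,0,1).
For λ=4: eigenvector (0,1,-1).
General solution: c_1e^(t)(1,1,2) + c_2e^(-3t)(0,0,1) + c_3e^(4t)(0,1,-1).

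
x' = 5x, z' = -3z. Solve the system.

x(t) = -K_2e^(5t), z(t) = K_1e^(-3t)

Coefficient matrix A = [[5, 0], [0, -3]].
Characteristic polynomial det(A - λI) = λ^2 - 2λ - 15 = 0.
Eigenvalues λ = -3, 5.
For λ=-3: (A-λI) row 1 is [8, 0], so an eigenvector is (0, 1).
For λ=5: (A-λI) row 2 is [0, -8], so an eigenvector is (-1, 0).
General solution: K_1e^(-3t)(0,1) + K_2e^(5t)(-1,0).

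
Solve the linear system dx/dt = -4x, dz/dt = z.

x(t) = K_2e^(-4t), z(t) = -K_1e^(t)

Coefficient matrix A = [[-4, 0], [0, 1]].
Characteristic polynomial det(A - λI) = λ^2 + 3λ - 4 = 0.
Eigenvalues λ = 1, -4.
For λ=1: (A-λI) row 1 is [-5, 0], so an eigenvector is (0, -1).
For λ=-4: (A-λI) row 2 is [0, 5], so an eigenvector is (1, 0).
General solution: K_1e^(t)(0,-1) + K_2e^(-4t)(1,0).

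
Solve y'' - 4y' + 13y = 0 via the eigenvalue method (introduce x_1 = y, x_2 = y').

y(t) = K_1e^(2t)cos(3t) + K_2e^(2t)sin(3t)

Let x_1 = y, x_2 = y'. Then x_1' = x_2 and x_2' = -13x_1 + 4x_2.
A = [[0,1],[-13,4]]; det(A-λI) = λ^2 - 4λ + 13.
Eigenvalues λ = 2 ± 3i.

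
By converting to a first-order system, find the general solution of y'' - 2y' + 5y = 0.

y(t) = C_1e^(t)cos(2t) + C_2e^(t)sin(2t)

Let x_1 = y, x_2 = y'. Then x_1' = x_2 and x_2' = -5x_1 + 2x_2.
A = [[0,1],[-5,2]]; det(A-λI) = λ^2 - 2λ + 5.
Eigenvalues λ = 1 ± 2i.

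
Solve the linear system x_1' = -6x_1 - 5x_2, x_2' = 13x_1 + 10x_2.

Coefficient matrix A = [[-6, -5], [13, 10]].
Characteristic polynomial det(A - λI) = λ^2 - 4λ + 5 = 0.
Eigenvalues λ = 2 ± i (complex conjugate pair).
For λ=2+i: an eigenvector is (-2,3) - i(1,-2) = (-2 - i, 3 + 2i).
A real fundamental pair from Re and Im of e^((2+i)t)v: X_1 = e^(2t)(cos(t)·(-2,3) + sin(t)·(1,-2)), X_2 = e^(2t)(sin(t)·(-2,3) - cos(t)·(1,-2)).
General solution: K_1X_1 + K_2X_2.

x_1(t) = K_1e^(2t)sin(t) - 2K_1e^(2t)cos(t) - 2K_2e^(2t)sin(t) - K_2e^(2t)cos(t), x_2(t) = -2K_1e^(2t)sin(t) + 3K_1e^(2t)cos(t) + 3K_2e^(2t)sin(t) + 2K_2e^(2t)cos(t)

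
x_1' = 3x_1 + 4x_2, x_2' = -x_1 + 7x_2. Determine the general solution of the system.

Coefficient matrix A = [[3, 4], [-1, 7]].
Characteristic polynomial det(A - λI) = λ^2 - 10λ + 25 = 0.
Single eigenvalue λ = 5 with algebraic multiplicity 2.
Eigenvector v = (2,1); generalized eigenvector w with (A-λI)w=v is (1,1).
General solution: e^(5t)[C_1·v + C_2·(t·v + w)].

x_1(t) = 2C_1e^(5t) + 2C_2te^(5t) + C_2e^(5t), x_2(t) = C_1e^(5t) + C_2te^(5t) + C_2e^(5t)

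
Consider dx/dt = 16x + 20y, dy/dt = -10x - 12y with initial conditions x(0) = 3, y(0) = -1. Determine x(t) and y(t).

Coefficient matrix A = [[16, 20], [-10, -12]].
Characteristic polynomial det(A - λI) = λ^2 - 4λ + 8 = 0.
Eigenvalues λ = 2 ± 2i (complex conjugate pair).
For λ=2+2i: an eigenvector is (-1,1) - i(3,-2) = (-1 - 3i, 1 + 2i).
A real fundamental pair from Re and Im of e^((2+2i)t)v: X_1 = e^(2t)(cos(2t)·(-1,1) + sin(2t)·(3,-2)), X_2 = e^(2t)(sin(2t)·(-1,1) - cos(2t)·(3,-2)).
General solution: C_1X_1 + C_2X_2.
Applying x(0)=3, y(0)=-1 gives C_1=3, C_2=-2.

x(t) = 11e^(2t)sin(2t) + 3e^(2t)cos(2t), y(t) = -8e^(2t)sin(2t) - e^(2t)cos(2t)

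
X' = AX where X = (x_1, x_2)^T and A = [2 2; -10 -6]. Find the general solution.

Coefficient matrix A = [[2, 2], [-10, -6]].
Characteristic polynomial det(A - λI) = λ^2 + 4λ + 8 = 0.
Eigenvalues λ = -2 ± 2i (complex conjugate pair).
For λ=-2+2i: an eigenvector is (0,1) - i(1,-2) = (0 - i, 1 + 2i).
A real fundamental pair from Re and Im of e^((-2+2i)t)v: X_1 = e^(-2t)(cos(2t)·(0,1) + sin(2t)·(1,-2)), X_2 = e^(-2t)(sin(2t)·(0,1) - cos(2t)·(1,-2)).
General solution: C_1X_1 + C_2X_2.

x_1(t) = C_1e^(-2t)sin(2t) - C_2e^(-2t)cos(2t), x_2(t) = -2C_1e^(-2t)sin(2t) + C_1e^(-2t)cos(2t) + C_2e^(-2t)sin(2t) + 2C_2e^(-2t)cos(2t)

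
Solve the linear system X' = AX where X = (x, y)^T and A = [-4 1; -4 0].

x(t) = c_1e^(-2t) + c_2te^(-2t) - c_2e^(-2t), y(t) = 2c_1e^(-2t) + 2c_2te^(-2t) - c_2e^(-2t)

Coefficient matrix A = [[-4, 1], [-4, 0]].
Characteristic polynomial det(A - λI) = λ^2 + 4λ + 4 = 0.
Single eigenvalue λ = -2 with algebraic multiplicity 2.
Eigenvector v = (1,2); generalized eigenvector w with (A-λI)w=v is (-1,-1).
General solution: e^(-2t)[c_1·v + c_2·(t·v + w)].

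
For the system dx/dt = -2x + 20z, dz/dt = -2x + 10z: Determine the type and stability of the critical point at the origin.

unstable spiral

A = [[-2,20],[-2,10]]; det(A-λI) = λ^2 - 8λ + 20.
λ = 4 ± 2i: positive real part.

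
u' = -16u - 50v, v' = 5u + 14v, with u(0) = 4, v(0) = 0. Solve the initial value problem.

Coefficient matrix A = [[-16, -50], [5, 14]].
Characteristic polynomial det(A - λI) = λ^2 + 2λ + 26 = 0.
Eigenvalues λ = -1 ± 5i (complex conjugate pair).
For λ=-1+5i: an eigenvector is (-1,0) - i(3,-1) = (-1 - 3i, 0 + i).
A real fundamental pair from Re and Im of e^((-1+5i)t)v: X_1 = e^(-t)(cos(5t)·(-1,0) + sin(5t)·(3,-1)), X_2 = e^(-t)(sin(5t)·(-1,0) - cos(5t)·(3,-1)).
General solution: C_1X_1 + C_2X_2.
Applying u(0)=4, v(0)=0 gives C_1=-4, C_2=0.

u(t) = -12e^(-t)sin(5t) + 4e^(-t)cos(5t), v(t) = 4e^(-t)sin(5t)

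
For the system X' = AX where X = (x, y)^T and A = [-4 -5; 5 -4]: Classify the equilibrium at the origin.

stable spiral

A = [[-4,-5],[5,-4]]; det(A-λI) = λ^2 + 8λ + 41.
λ = -4 ± 5i: negative real part.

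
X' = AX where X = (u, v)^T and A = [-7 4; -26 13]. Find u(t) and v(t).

Coefficient matrix A = [[-7, 4], [-26, 13]].
Characteristic polynomial det(A - λI) = λ^2 - 6λ + 13 = 0.
Eigenvalues λ = 3 ± 2i (complex conjugate pair).
For λ=3+2i: an eigenvector is (-1,-2) - i(1,3) = (-1 - i, -2 - 3i).
A real fundamental pair from Re and Im of e^((3+2i)t)v: X_1 = e^(3t)(cos(2t)·(-1,-2) + sin(2t)·(1,3)), X_2 = e^(3t)(sin(2t)·(-1,-2) - cos(2t)·(1,3)).
General solution: c_1X_1 + c_2X_2.

u(t) = c_1e^(3t)sin(2t) - c_1e^(3t)cos(2t) - c_2e^(3t)sin(2t) - c_2e^(3t)cos(2t), v(t) = 3c_1e^(3t)sin(2t) - 2c_1e^(3t)cos(2t) - 2c_2e^(3t)sin(2t) - 3c_2e^(3t)cos(2t)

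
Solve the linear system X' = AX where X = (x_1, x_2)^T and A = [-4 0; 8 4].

x_1(t) = K_2e^(-4t), x_2(t) = K_1e^(4t) - K_2e^(-4t)

Coefficient matrix A = [[-4, 0], [8, 4]].
Characteristic polynomial det(A - λI) = λ^2 - 16 = 0.
Eigenvalues λ = 4, -4.
For λ=4: (A-λI) row 1 is [-8, 0], so an eigenvector is (0, 1).
For λ=-4: (A-λI) row 2 is [8, 8], so an eigenvector is (1, -1).
General solution: K_1e^(4t)(0,1) + K_2e^(-4t)(1,-1).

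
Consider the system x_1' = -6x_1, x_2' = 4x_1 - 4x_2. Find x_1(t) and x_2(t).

Coefficient matrix A = [[-6, 0], [4, -4]].
Characteristic polynomial det(A - λI) = λ^2 + 10λ + 24 = 0.
Eigenvalues λ = -4, -6.
For λ=-4: (A-λI) row 1 is [-2, 0], so an eigenvector is (0, 1).
For λ=-6: (A-λI) row 2 is [4, 2], so an eigenvector is (1, -2).
General solution: C_1e^(-4t)(0,1) + C_2e^(-6t)(1,-2).

x_1(t) = C_2e^(-6t), x_2(t) = C_1e^(-4t) - 2C_2e^(-6t)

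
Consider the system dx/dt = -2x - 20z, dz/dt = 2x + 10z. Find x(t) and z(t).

Coefficient matrix A = [[-2, -20], [2, 10]].
Characteristic polynomial det(A - λI) = λ^2 - 8λ + 20 = 0.
Eigenvalues λ = 4 ± 2i (complex conjugate pair).
For λ=4+2i: an eigenvector is (-3,1) - i(-1,0) = (-3 + i, 1).
A real fundamental pair from Re and Im of e^((4+2i)t)v: X_1 = e^(4t)(cos(2t)·(-3,1) + sin(2t)·(-1,0)), X_2 = e^(4t)(sin(2t)·(-3,1) - cos(2t)·(-1,0)).
General solution: c_1X_1 + c_2X_2.

x(t) = -c_1e^(4t)sin(2t) - 3c_1e^(4t)cos(2t) - 3c_2e^(4t)sin(2t) + c_2e^(4t)cos(2t), z(t) = c_1e^(4t)cos(2t) + c_2e^(4t)sin(2t)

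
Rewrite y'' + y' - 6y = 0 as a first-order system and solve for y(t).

Let x_1 = y, x_2 = y'. Then x_1' = x_2 and x_2' = 6x_1 - x_2.
A = [[0,1],[6,-1]]; det(A-λI) = λ^2 + λ - 6.
Eigenvalues λ = 2, -3 with eigenvectors (1,2), (1,-3).

y(t) = C_1e^(2t) + C_2e^(-3t)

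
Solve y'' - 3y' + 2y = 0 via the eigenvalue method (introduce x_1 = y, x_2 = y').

Let x_1 = y, x_2 = y'. Then x_1' = x_2 and x_2' = -2x_1 + 3x_2.
A = [[0,1],[-2,3]]; det(A-λI) = λ^2 - 3λ + 2.
Eigenvalues λ = 1, 2 with eigenvectors (1,1), (1,2).

y(t) = K_1e^(t) + K_2e^(2t)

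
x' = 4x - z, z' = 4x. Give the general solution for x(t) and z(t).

x(t) = c_1e^(2t) + c_2te^(2t) - c_2e^(2t), z(t) = 2c_1e^(2t) + 2c_2te^(2t) - 3c_2e^(2t)

Coefficient matrix A = [[4, -1], [4, 0]].
Characteristic polynomial det(A - λI) = λ^2 - 4λ + 4 = 0.
Single eigenvalue λ = 2 with algebraic multiplicity 2.
Eigenvector v = (1,2); generalized eigenvector w with (A-λI)w=v is (-1,-3).
General solution: e^(2t)[c_1·v + c_2·(t·v + w)].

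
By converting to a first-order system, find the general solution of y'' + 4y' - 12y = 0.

y(t) = c_1e^(2t) + c_2e^(-6t)

Let x_1 = y, x_2 = y'. Then x_1' = x_2 and x_2' = 12x_1 - 4x_2.
A = [[0,1],[12,-4]]; det(A-λI) = λ^2 + 4λ - 12.
Eigenvalues λ = 2, -6 with eigenvectors (1,2), (1,-6).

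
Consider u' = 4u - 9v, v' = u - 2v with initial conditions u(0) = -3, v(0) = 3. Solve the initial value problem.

Coefficient matrix A = [[4, -9], [1, -2]].
Characteristic polynomial det(A - λI) = λ^2 - 2λ + 1 = 0.
Single eigenvalue λ = 1 with algebraic multiplicity 2.
Eigenvector v = (-3,-1); generalized eigenvector w with (A-λI)w=v is (-1,0).
General solution: e^(t)[C_1·v + C_2·(t·v + w)].
Applying u(0)=-3, v(0)=3 gives C_1=-3, C_2=12.

u(t) = -36te^(t) - 3e^(t), v(t) = -12te^(t) + 3e^(t)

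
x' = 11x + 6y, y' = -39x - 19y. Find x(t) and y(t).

Coefficient matrix A = [[11, 6], [-39, -19]].
Characteristic polynomial det(A - λI) = λ^2 + 8λ + 25 = 0.
Eigenvalues λ = -4 ± 3i (complex conjugate pair).
For λ=-4+3i: an eigenvector is (1,-3) - i(-1,2) = (1 + i, -3 - 2i).
A real fundamental pair from Re and Im of e^((-4+3i)t)v: X_1 = e^(-4t)(cos(3t)·(1,-3) + sin(3t)·(-1,2)), X_2 = e^(-4t)(sin(3t)·(1,-3) - cos(3t)·(-1,2)).
General solution: K_1X_1 + K_2X_2.

x(t) = -K_1e^(-4t)sin(3t) + K_1e^(-4t)cos(3t) + K_2e^(-4t)sin(3t) + K_2e^(-4t)cos(3t), y(t) = 2K_1e^(-4t)sin(3t) - 3K_1e^(-4t)cos(3t) - 3K_2e^(-4t)sin(3t) - 2K_2e^(-4t)cos(3t)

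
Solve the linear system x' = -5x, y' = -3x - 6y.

x(t) = C_2e^(-5t), y(t) = C_1e^(-6t) - 3C_2e^(-5t)

Coefficient matrix A = [[-5, 0], [-3, -6]].
Characteristic polynomial det(A - λI) = λ^2 + 11λ + 30 = 0.
Eigenvalues λ = -6, -5.
For λ=-6: (A-λI) row 1 is [1, 0], so an eigenvector is (0, 1).
For λ=-5: (A-λI) row 2 is [-3, -1], so an eigenvector is (1, -3).
General solution: C_1e^(-6t)(0,1) + C_2e^(-5t)(1,-3).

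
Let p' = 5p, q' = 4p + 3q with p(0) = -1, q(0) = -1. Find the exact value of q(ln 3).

A = [[5,0],[4,3]]; eigenvalues λ = 3, 5.
Eigenvectors: (0,1) for λ=3, (1,2) for λ=5.
From the initial condition, c_1 = 1, c_2 = -1.
q(ln 3) = (1)(3^3)(1) + (-1)(3^5)(2) = -459.

-459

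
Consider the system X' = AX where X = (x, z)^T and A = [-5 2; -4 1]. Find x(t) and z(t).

Coefficient matrix A = [[-5, 2], [-4, 1]].
Characteristic polynomial det(A - λI) = λ^2 + 4λ + 3 = 0.
Eigenvalues λ = -3, -1.
For λ=-3: (A-λI) row 1 is [-2, 2], so an eigenvector is (1, 1).
For λ=-1: (A-λI) row 1 is [-4, 2], so an eigenvector is (-1, -2).
General solution: c_1e^(-3t)(1,1) + c_2e^(-t)(-1,-2).

x(t) = c_1e^(-3t) - c_2e^(-t), z(t) = c_1e^(-3t) - 2c_2e^(-t)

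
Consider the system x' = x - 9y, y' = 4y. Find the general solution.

x(t) = -C_1e^(t) + 3C_2e^(4t), y(t) = -C_2e^(4t)

Coefficient matrix A = [[1, -9], [0, 4]].
Characteristic polynomial det(A - λI) = λ^2 - 5λ + 4 = 0.
Eigenvalues λ = 1, 4.
For λ=1: (A-λI) row 1 is [0, -9], so an eigenvector is (-1, 0).
For λ=4: (A-λI) row 1 is [-3, -9], so an eigenvector is (3, -1).
General solution: C_1e^(t)(-1,0) + C_2e^(4t)(3,-1).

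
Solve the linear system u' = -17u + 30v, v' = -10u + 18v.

Coefficient matrix A = [[-17, 30], [-10, 18]].
Characteristic polynomial det(A - λI) = λ^2 - λ - 6 = 0.
Eigenvalues λ = -2, 3.
For λ=-2: (A-λI) row 1 is [-15, 30], so an eigenvector is (2, 1).
For λ=3: (A-λI) row 1 is [-20, 30], so an eigenvector is (3, 2).
General solution: c_1e^(-2t)(2,1) + c_2e^(3t)(3,2).

u(t) = 2c_1e^(-2t) + 3c_2e^(3t), v(t) = c_1e^(-2t) + 2c_2e^(3t)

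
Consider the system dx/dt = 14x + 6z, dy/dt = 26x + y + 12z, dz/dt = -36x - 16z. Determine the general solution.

Coefficient matrix A = [[14, 0, 6], [26, 1, 12], [-36, 0, -16]].
det(A - λI) = 0 gives eigenvalues λ = 2, -4, 1.
For λ=2: eigenvector (1,2,-2).
For λ=-4: eigenvector (-1,-2,3).
For λ=1: eigenvector (0,1,0).
General solution: c_1e^(2t)(1,2,-2) + c_2e^(-4t)(-1,-2,3) + c_3e^(t)(0,1,0).

x(t) = c_1e^(2t) - c_2e^(-4t), y(t) = 2c_1e^(2t) - 2c_2e^(-4t) + c_3e^(t), z(t) = -2c_1e^(2t) + 3c_2e^(-4t)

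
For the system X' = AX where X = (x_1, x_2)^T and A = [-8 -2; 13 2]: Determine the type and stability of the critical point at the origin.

stable spiral

A = [[-8,-2],[13,2]]; det(A-λI) = λ^2 + 6λ + 10.
λ = -3 ± i: negative real part.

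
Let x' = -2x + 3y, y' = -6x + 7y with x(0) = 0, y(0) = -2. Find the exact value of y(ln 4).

-1016

A = [[-2,3],[-6,7]]; eigenvalues λ = 4, 1.
Eigenvectors: (1,2) for λ=4, (-1,-1) for λ=1.
From the initial condition, c_1 = -2, c_2 = -2.
y(ln 4) = (-2)(4^4)(2) + (-2)(4^1)(-1) = -1016.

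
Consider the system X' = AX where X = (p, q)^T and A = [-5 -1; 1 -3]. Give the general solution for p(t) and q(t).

p(t) = -c_1e^(-4t) - c_2te^(-4t) - 2c_2e^(-4t), q(t) = c_1e^(-4t) + c_2te^(-4t) + 3c_2e^(-4t)

Coefficient matrix A = [[-5, -1], [1, -3]].
Characteristic polynomial det(A - λI) = λ^2 + 8λ + 16 = 0.
Single eigenvalue λ = -4 with algebraic multiplicity 2.
Eigenvector v = (-1,1); generalized eigenvector w with (A-λI)w=v is (-2,3).
General solution: e^(-4t)[c_1·v + c_2·(t·v + w)].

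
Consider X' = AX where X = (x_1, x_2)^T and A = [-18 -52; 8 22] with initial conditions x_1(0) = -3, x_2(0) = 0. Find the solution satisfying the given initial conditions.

Coefficient matrix A = [[-18, -52], [8, 22]].
Characteristic polynomial det(A - λI) = λ^2 - 4λ + 20 = 0.
Eigenvalues λ = 2 ± 4i (complex conjugate pair).
For λ=2+4i: an eigenvector is (2,-1) - i(3,-1) = (2 - 3i, -1 + i).
A real fundamental pair from Re and Im of e^((2+4i)t)v: X_1 = e^(2t)(cos(4t)·(2,-1) + sin(4t)·(3,-1)), X_2 = e^(2t)(sin(4t)·(2,-1) - cos(4t)·(3,-1)).
General solution: C_1X_1 + C_2X_2.
Applying x_1(0)=-3, x_2(0)=0 gives C_1=3, C_2=3.

x_1(t) = 15e^(2t)sin(4t) - 3e^(2t)cos(4t), x_2(t) = -6e^(2t)sin(4t)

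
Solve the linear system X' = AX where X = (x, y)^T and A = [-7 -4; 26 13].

x(t) = c_1e^(3t)sin(2t) - c_1e^(3t)cos(2t) - c_2e^(3t)sin(2t) - c_2e^(3t)cos(2t), y(t) = -3c_1e^(3t)sin(2t) + 2c_1e^(3t)cos(2t) + 2c_2e^(3t)sin(2t) + 3c_2e^(3t)cos(2t)

Coefficient matrix A = [[-7, -4], [26, 13]].
Characteristic polynomial det(A - λI) = λ^2 - 6λ + 13 = 0.
Eigenvalues λ = 3 ± 2i (complex conjugate pair).
For λ=3+2i: an eigenvector is (-1,2) - i(1,-3) = (-1 - i, 2 + 3i).
A real fundamental pair from Re and Im of e^((3+2i)t)v: X_1 = e^(3t)(cos(2t)·(-1,2) + sin(2t)·(1,-3)), X_2 = e^(3t)(sin(2t)·(-1,2) - cos(2t)·(1,-3)).
General solution: c_1X_1 + c_2X_2.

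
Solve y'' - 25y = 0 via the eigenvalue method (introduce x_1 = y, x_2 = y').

y(t) = K_1e^(-5t) + K_2e^(5t)

Let x_1 = y, x_2 = y'. Then x_1' = x_2 and x_2' = 25x_1.
A = [[0,1],[25,0]]; det(A-λI) = λ^2 - 25.
Eigenvalues λ = -5, 5 with eigenvectors (1,-5), (1,5).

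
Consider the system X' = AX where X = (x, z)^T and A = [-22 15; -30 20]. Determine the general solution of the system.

Coefficient matrix A = [[-22, 15], [-30, 20]].
Characteristic polynomial det(A - λI) = λ^2 + 2λ + 10 = 0.
Eigenvalues λ = -1 ± 3i (complex conjugate pair).
For λ=-1+3i: an eigenvector is (1,1) - i(-2,-3) = (1 + 2i, 1 + 3i).
A real fundamental pair from Re and Im of e^((-1+3i)t)v: X_1 = e^(-t)(cos(3t)·(1,1) + sin(3t)·(-2,-3)), X_2 = e^(-t)(sin(3t)·(1,1) - cos(3t)·(-2,-3)).
General solution: K_1X_1 + K_2X_2.

x(t) = -2K_1e^(-t)sin(3t) + K_1e^(-t)cos(3t) + K_2e^(-t)sin(3t) + 2K_2e^(-t)cos(3t), z(t) = -3K_1e^(-t)sin(3t) + K_1e^(-t)cos(3t) + K_2e^(-t)sin(3t) + 3K_2e^(-t)cos(3t)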